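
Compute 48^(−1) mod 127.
48^(−1) ≡ 45 (mod 127)

Apply the extended Euclidean algorithm to (127, 48), tracking rows (r, s, t) with s·127 + t·48 = r. Each division r_prev = q·r_cur + r_new produces the new row as (previous row) − q·(current row):
  row A: (127, 1, 0)   [1·127 + 0·48 = 127]
  row B: (48, 0, 1)   [0·127 + 1·48 = 48]
  127 = 2·48 + 31   → row C = row A − 2·row B = (31, 1, −2)   [check: 1·127 − 2·48 = 31]
  48 = 1·31 + 17   → row D = row B − 1·row C = (17, −1, 3)   [check: −1·127 + 3·48 = 17]
  31 = 1·17 + 14   → row E = row C − 1·row D = (14, 2, −5)   [check: 2·127 − 5·48 = 14]
  17 = 1·14 + 3   → row F = row D − 1·row E = (3, −3, 8)   [check: −3·127 + 8·48 = 3]
  14 = 4·3 + 2   → row G = row E − 4·row F = (2, 14, −37)   [check: 14·127 − 37·48 = 2]
  3 = 1·2 + 1   → row H = row F − 1·row G = (1, −17, 45)   [check: −17·127 + 45·48 = 1]
  2 = 2·1 + 0   → remainder 0, stop. gcd = 1 (last nonzero row H).
The gcd is 1, so 48 is invertible mod 127. The last nonzero row gives −17·127 + 45·48 = 1, so t = 45. So 48^(−1) ≡ 45 (mod 127). Verify: 48 · 45 = 2160 ≡ 1 (mod 127). ✓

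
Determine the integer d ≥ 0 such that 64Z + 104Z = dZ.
In the PID Z, (a, b) is generated by gcd(a, b). Compute gcd(104, 64) with the extended Euclidean algorithm, tracking rows (r, s, t) with s·104 + t·64 = r:
  row A: (104, 1, 0)   [1·104 + 0·64 = 104]
  row B: (64, 0, 1)   [0·104 + 1·64 = 64]
  104 = 1·64 + 40   → row C = row A − 1·row B = (40, 1, −1)   [check: 1·104 − 1·64 = 40]
  64 = 1·40 + 24   → row D = row B − 1·row C = (24, −1, 2)   [check: −1·104 + 2·64 = 24]
  40 = 1·24 + 16   → row E = row C − 1·row D = (16, 2, −3)   [check: 2·104 − 3·64 = 16]
  24 = 1·16 + 8   → row F = row D − 1·row E = (8, −3, 5)   [check: −3·104 + 5·64 = 8]
  16 = 2·8 + 0   → remainder 0, stop. gcd = 8 (last nonzero row F).
So gcd(64, 104) = 8, with Bézout identity −3·104 + 5·64 = 8. Containment (⊇): the Bézout identity exhibits 8 as an element of (64, 104), giving (8) ⊆ (64, 104). Containment (⊆): since 8 | 64 and 8 | 104 (64 = 8·8, 104 = 8·13), every Z-linear combination of 64 and 104 is divisible by 8, so (64, 104) ⊆ (8). Therefore (64, 104) = (8), d = 8.

Final answer: (64, 104) = (8); d = 8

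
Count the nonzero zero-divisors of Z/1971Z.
In Z/1971Z each nonzero element is either a unit (gcd with 1971 is 1) or a zero-divisor (gcd > 1). The number of units is φ(1971): factorise 1971 = 3^3 · 73, so φ(1971) = (3^3 − 3^2) · (73 − 1) = 18 · 72 = 1296. The nonzero elements number 1971 − 1 = 1970. Hence the nonzero zero-divisors number 1970 − 1296 = 674.

Final answer: Z/1971Z has 674 nonzero zero-divisors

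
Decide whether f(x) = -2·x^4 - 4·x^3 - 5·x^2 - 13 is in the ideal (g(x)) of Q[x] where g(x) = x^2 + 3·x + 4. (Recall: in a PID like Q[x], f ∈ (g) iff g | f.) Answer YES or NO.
In Q[x] the ideal (g) consists of all multiples of g, so f ∈ (g) iff g | f, i.e. iff the remainder of f on division by g is 0. Divide f by g (g is monic, so eliminate the leading term of the running remainder at each step):
  leading term -2·x^4: subtract (-2·x^2)·g(x) = -2·x^4 - 6·x^3 - 8·x^2, leaving 2·x^3 + 3·x^2 - 13
  leading term 2·x^3: subtract (2·x)·g(x) = 2·x^3 + 6·x^2 + 8·x, leaving -3·x^2 - 8·x - 13
  leading term -3·x^2: subtract (-3)·g(x) = -3·x^2 - 9·x - 12, leaving x - 1
The remainder r(x) = x - 1 ≠ 0 (and deg r < deg g), so g ∤ f, i.e. f ∉ (g).

Final answer: NO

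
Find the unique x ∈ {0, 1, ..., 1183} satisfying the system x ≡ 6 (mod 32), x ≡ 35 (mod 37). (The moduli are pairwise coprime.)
x ≡ 294 (mod 1184); the representative in [0, 1184) is 294

The moduli 32, 37 are pairwise coprime, so by the CRT there is a unique solution mod 32·37 = 1184.
Solve by successive substitution. Start with x ≡ 6 (mod 32).
  Combine with x ≡ 35 (mod 37): write x = 6 + 32·t and require 6 + 32·t ≡ 35 (mod 37), i.e. 32·t ≡ 35 − 6 ≡ 29 (mod 37). Since 32^(−1) ≡ 22 (mod 37), t ≡ 22·29 ≡ 9 (mod 37). So x ≡ 6 + 32·9 = 294 (mod 1184).
Unique solution in [0, 1184): x = 294.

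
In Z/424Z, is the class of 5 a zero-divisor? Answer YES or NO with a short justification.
gcd(5, 424) = 1, so 5 is a unit in Z/424Z (it has a multiplicative inverse). A unit cannot be a zero-divisor: if 5·b ≡ 0 then multiplying both sides by 5^(−1) gives b ≡ 0. So 5 is not a zero-divisor.

Final answer: NO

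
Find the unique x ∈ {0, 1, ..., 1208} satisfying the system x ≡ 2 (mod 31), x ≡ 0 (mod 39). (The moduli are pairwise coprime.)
x ≡ 312 (mod 1209); the representative in [0, 1209) is 312

The moduli 31, 39 are pairwise coprime, so by the CRT there is a unique solution mod 31·39 = 1209.
Solve by successive substitution. Start with x ≡ 2 (mod 31).
  Combine with x ≡ 0 (mod 39): write x = 2 + 31·t and require 2 + 31·t ≡ 0 (mod 39), i.e. 31·t ≡ 0 − 2 ≡ 37 (mod 39). Since 31^(−1) ≡ 34 (mod 39), t ≡ 34·37 ≡ 10 (mod 39). So x ≡ 2 + 31·10 = 312 (mod 1209).
Unique solution in [0, 1209): x = 312.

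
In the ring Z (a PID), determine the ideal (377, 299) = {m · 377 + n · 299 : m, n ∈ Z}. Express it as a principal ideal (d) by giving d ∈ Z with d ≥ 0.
(377, 299) = (13); d = 13

In the PID Z, (a, b) is generated by gcd(a, b). Compute gcd(377, 299) with the extended Euclidean algorithm, tracking rows (r, s, t) with s·377 + t·299 = r:
  row A: (377, 1, 0)   [1·377 + 0·299 = 377]
  row B: (299, 0, 1)   [0·377 + 1·299 = 299]
  377 = 1·299 + 78   → row C = row A − 1·row B = (78, 1, −1)   [check: 1·377 − 1·299 = 78]
  299 = 3·78 + 65   → row D = row B − 3·row C = (65, −3, 4)   [check: −3·377 + 4·299 = 65]
  78 = 1·65 + 13   → row E = row C − 1·row D = (13, 4, −5)   [check: 4·377 − 5·299 = 13]
  65 = 5·13 + 0   → remainder 0, stop. gcd = 13 (last nonzero row E).
So gcd(377, 299) = 13, with Bézout identity 4·377 − 5·299 = 13. Containment (⊇): the Bézout identity exhibits 13 as an element of (377, 299), giving (13) ⊆ (377, 299). Containment (⊆): since 13 | 377 and 13 | 299 (377 = 13·29, 299 = 13·23), every Z-linear combination of 377 and 299 is divisible by 13, so (377, 299) ⊆ (13). Therefore (377, 299) = (13), d = 13.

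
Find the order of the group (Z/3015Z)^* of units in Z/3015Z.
(Z/3015Z)^* consists of the classes a with gcd(a, 3015) = 1, so its order is φ(3015). φ is multiplicative, with φ(p^e) = p^e − p^(e−1). Factorise 3015 = 3^2 · 5 · 67. Then
  φ(3015) = (3^2 − 3^1) · (5 − 1) · (67 − 1) = 6 · 4 · 66 = 1584.
Thus |(Z/3015Z)^*| = 1584.

Final answer: |(Z/3015Z)^*| = 1584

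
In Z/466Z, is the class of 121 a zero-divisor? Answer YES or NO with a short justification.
NO

gcd(121, 466) = 1, so 121 is a unit in Z/466Z (it has a multiplicative inverse). A unit cannot be a zero-divisor: if 121·b ≡ 0 then multiplying both sides by 121^(−1) gives b ≡ 0. So 121 is not a zero-divisor.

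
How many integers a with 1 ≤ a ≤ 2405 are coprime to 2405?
1728

The number of a ∈ {1, ..., 2405} with gcd(a, 2405) = 1 is by definition Euler's totient φ(2405). φ is multiplicative, with φ(p^e) = p^e − p^(e−1). Factorise 2405 = 5 · 13 · 37. Then
  φ(2405) = (5 − 1) · (13 − 1) · (37 − 1) = 4 · 12 · 36 = 1728.
So there are 1728 such integers.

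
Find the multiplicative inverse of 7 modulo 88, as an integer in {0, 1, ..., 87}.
7^(−1) ≡ 63 (mod 88)

Apply the extended Euclidean algorithm to (88, 7), tracking rows (r, s, t) with s·88 + t·7 = r. Each division r_prev = q·r_cur + r_new produces the new row as (previous row) − q·(current row):
  row A: (88, 1, 0)   [1·88 + 0·7 = 88]
  row B: (7, 0, 1)   [0·88 + 1·7 = 7]
  88 = 12·7 + 4   → row C = row A − 12·row B = (4, 1, −12)   [check: 1·88 − 12·7 = 4]
  7 = 1·4 + 3   → row D = row B − 1·row C = (3, −1, 13)   [check: −1·88 + 13·7 = 3]
  4 = 1·3 + 1   → row E = row C − 1·row D = (1, 2, −25)   [check: 2·88 − 25·7 = 1]
  3 = 3·1 + 0   → remainder 0, stop. gcd = 1 (last nonzero row E).
The gcd is 1, so 7 is invertible mod 88. The last nonzero row gives 2·88 − 25·7 = 1, so t = −25. So 7^(−1) ≡ −25 ≡ 63 (mod 88). Verify: 7 · 63 = 441 ≡ 1 (mod 88). ✓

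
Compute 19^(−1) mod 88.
19^(−1) ≡ 51 (mod 88)

Apply the extended Euclidean algorithm to (88, 19), tracking rows (r, s, t) with s·88 + t·19 = r. Each division r_prev = q·r_cur + r_new produces the new row as (previous row) − q·(current row):
  row A: (88, 1, 0)   [1·88 + 0·19 = 88]
  row B: (19, 0, 1)   [0·88 + 1·19 = 19]
  88 = 4·19 + 12   → row C = row A − 4·row B = (12, 1, −4)   [check: 1·88 − 4·19 = 12]
  19 = 1·12 + 7   → row D = row B − 1·row C = (7, −1, 5)   [check: −1·88 + 5·19 = 7]
  12 = 1·7 + 5   → row E = row C − 1·row D = (5, 2, −9)   [check: 2·88 − 9·19 = 5]
  7 = 1·5 + 2   → row F = row D − 1·row E = (2, −3, 14)   [check: −3·88 + 14·19 = 2]
  5 = 2·2 + 1   → row G = row E − 2·row F = (1, 8, −37)   [check: 8·88 − 37·19 = 1]
  2 = 2·1 + 0   → remainder 0, stop. gcd = 1 (last nonzero row G).
The gcd is 1, so 19 is invertible mod 88. The last nonzero row gives 8·88 − 37·19 = 1, so t = −37. So 19^(−1) ≡ −37 ≡ 51 (mod 88). Verify: 19 · 51 = 969 ≡ 1 (mod 88). ✓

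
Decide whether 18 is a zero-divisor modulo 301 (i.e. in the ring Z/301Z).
gcd(18, 301) = 1, so 18 is a unit in Z/301Z (it has a multiplicative inverse). A unit cannot be a zero-divisor: if 18·b ≡ 0 then multiplying both sides by 18^(−1) gives b ≡ 0. So 18 is not a zero-divisor.

Final answer: NO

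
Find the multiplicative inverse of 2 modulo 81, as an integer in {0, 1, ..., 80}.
Apply the extended Euclidean algorithm to (81, 2), tracking rows (r, s, t) with s·81 + t·2 = r. Each division r_prev = q·r_cur + r_new produces the new row as (previous row) − q·(current row):
  row A: (81, 1, 0)   [1·81 + 0·2 = 81]
  row B: (2, 0, 1)   [0·81 + 1·2 = 2]
  81 = 40·2 + 1   → row C = row A − 40·row B = (1, 1, −40)   [check: 1·81 − 40·2 = 1]
  2 = 2·1 + 0   → remainder 0, stop. gcd = 1 (last nonzero row C).
The gcd is 1, so 2 is invertible mod 81. The last nonzero row gives 1·81 − 40·2 = 1, so t = −40. So 2^(−1) ≡ −40 ≡ 41 (mod 81). Verify: 2 · 41 = 82 ≡ 1 (mod 81). ✓

Final answer: 2^(−1) ≡ 41 (mod 81)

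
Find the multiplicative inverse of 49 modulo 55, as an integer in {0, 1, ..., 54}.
49^(−1) ≡ 9 (mod 55)

Apply the extended Euclidean algorithm to (55, 49), tracking rows (r, s, t) with s·55 + t·49 = r. Each division r_prev = q·r_cur + r_new produces the new row as (previous row) − q·(current row):
  row A: (55, 1, 0)   [1·55 + 0·49 = 55]
  row B: (49, 0, 1)   [0·55 + 1·49 = 49]
  55 = 1·49 + 6   → row C = row A − 1·row B = (6, 1, −1)   [check: 1·55 − 1·49 = 6]
  49 = 8·6 + 1   → row D = row B − 8·row C = (1, −8, 9)   [check: −8·55 + 9·49 = 1]
  6 = 6·1 + 0   → remainder 0, stop. gcd = 1 (last nonzero row D).
The gcd is 1, so 49 is invertible mod 55. The last nonzero row gives −8·55 + 9·49 = 1, so t = 9. So 49^(−1) ≡ 9 (mod 55). Verify: 49 · 9 = 441 ≡ 1 (mod 55). ✓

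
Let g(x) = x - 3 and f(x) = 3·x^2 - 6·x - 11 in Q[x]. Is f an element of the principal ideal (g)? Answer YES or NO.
NO

In Q[x] the ideal (g) consists of all multiples of g, so f ∈ (g) iff g | f, i.e. iff the remainder of f on division by g is 0. Divide f by g (g is monic, so eliminate the leading term of the running remainder at each step):
  leading term 3·x^2: subtract (3·x)·g(x) = 3·x^2 - 9·x, leaving 3·x - 11
  leading term 3·x: subtract (3)·g(x) = 3·x - 9, leaving -2
The remainder r(x) = -2 ≠ 0 (and deg r < deg g), so g ∤ f, i.e. f ∉ (g).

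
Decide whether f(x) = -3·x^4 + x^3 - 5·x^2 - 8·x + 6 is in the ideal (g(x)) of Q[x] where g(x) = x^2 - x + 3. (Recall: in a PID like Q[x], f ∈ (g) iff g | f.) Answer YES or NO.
In Q[x] the ideal (g) consists of all multiples of g, so f ∈ (g) iff g | f, i.e. iff the remainder of f on division by g is 0. Divide f by g (g is monic, so eliminate the leading term of the running remainder at each step):
  leading term -3·x^4: subtract (-3·x^2)·g(x) = -3·x^4 + 3·x^3 - 9·x^2, leaving -2·x^3 + 4·x^2 - 8·x + 6
  leading term -2·x^3: subtract (-2·x)·g(x) = -2·x^3 + 2·x^2 - 6·x, leaving 2·x^2 - 2·x + 6
  leading term 2·x^2: subtract (2)·g(x) = 2·x^2 - 2·x + 6, leaving 0
The remainder is 0, so f(x) = g(x) · h(x) with h(x) = -3·x^2 - 2·x + 2. Hence g | f, i.e. f ∈ (g).

Final answer: YES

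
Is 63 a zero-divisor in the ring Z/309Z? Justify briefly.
YES

gcd(63, 309) = 3 > 1, so 63 is not a unit in Z/309Z. In Z/nZ every nonzero non-unit is a zero-divisor: explicitly, take b = 309/gcd = 103 ≠ 0 (mod 309); then 63·103 = 6489 = 21·309, i.e. 63·103 ≡ 0 (mod 309). So 63 is a zero-divisor.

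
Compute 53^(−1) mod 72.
53^(−1) ≡ 53 (mod 72)

Apply the extended Euclidean algorithm to (72, 53), tracking rows (r, s, t) with s·72 + t·53 = r. Each division r_prev = q·r_cur + r_new produces the new row as (previous row) − q·(current row):
  row A: (72, 1, 0)   [1·72 + 0·53 = 72]
  row B: (53, 0, 1)   [0·72 + 1·53 = 53]
  72 = 1·53 + 19   → row C = row A − 1·row B = (19, 1, −1)   [check: 1·72 − 1·53 = 19]
  53 = 2·19 + 15   → row D = row B − 2·row C = (15, −2, 3)   [check: −2·72 + 3·53 = 15]
  19 = 1·15 + 4   → row E = row C − 1·row D = (4, 3, −4)   [check: 3·72 − 4·53 = 4]
  15 = 3·4 + 3   → row F = row D − 3·row E = (3, −11, 15)   [check: −11·72 + 15·53 = 3]
  4 = 1·3 + 1   → row G = row E − 1·row F = (1, 14, −19)   [check: 14·72 − 19·53 = 1]
  3 = 3·1 + 0   → remainder 0, stop. gcd = 1 (last nonzero row G).
The gcd is 1, so 53 is invertible mod 72. The last nonzero row gives 14·72 − 19·53 = 1, so t = −19. So 53^(−1) ≡ −19 ≡ 53 (mod 72). Verify: 53 · 53 = 2809 ≡ 1 (mod 72). ✓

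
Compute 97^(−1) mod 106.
97^(−1) ≡ 47 (mod 106)

Apply the extended Euclidean algorithm to (106, 97), tracking rows (r, s, t) with s·106 + t·97 = r. Each division r_prev = q·r_cur + r_new produces the new row as (previous row) − q·(current row):
  row A: (106, 1, 0)   [1·106 + 0·97 = 106]
  row B: (97, 0, 1)   [0·106 + 1·97 = 97]
  106 = 1·97 + 9   → row C = row A − 1·row B = (9, 1, −1)   [check: 1·106 − 1·97 = 9]
  97 = 10·9 + 7   → row D = row B − 10·row C = (7, −10, 11)   [check: −10·106 + 11·97 = 7]
  9 = 1·7 + 2   → row E = row C − 1·row D = (2, 11, −12)   [check: 11·106 − 12·97 = 2]
  7 = 3·2 + 1   → row F = row D − 3·row E = (1, −43, 47)   [check: −43·106 + 47·97 = 1]
  2 = 2·1 + 0   → remainder 0, stop. gcd = 1 (last nonzero row F).
The gcd is 1, so 97 is invertible mod 106. The last nonzero row gives −43·106 + 47·97 = 1, so t = 47. So 97^(−1) ≡ 47 (mod 106). Verify: 97 · 47 = 4559 ≡ 1 (mod 106). ✓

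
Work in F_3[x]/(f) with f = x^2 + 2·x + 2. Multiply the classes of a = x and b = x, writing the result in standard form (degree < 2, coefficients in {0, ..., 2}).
Multiply as integer polynomials: a · b = x^2. Reducing coefficients mod 3: a · b ≡ x^2. Now divide by f(x) = x^2 + 2·x + 2 in F_3[x], eliminating the leading term at each step:
  leading term x^2: subtract (1)·f(x) = x^2 + 2·x + 2, leaving x + 1 (coefficients mod 3)
The degree is now < 2, so this is the remainder. Hence a · b ≡ x + 1 in F_3[x]/(f).

Final answer: a · b ≡ x + 1 (mod f(x))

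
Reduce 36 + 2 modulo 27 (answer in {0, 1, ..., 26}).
Reduce the summands first: 36 ≡ 9 (mod 27), so 36 + 2 ≡ 9 + 2 (mod 27). 9 + 2 = 11; 11 = 0·27 + 11, so (36 + 2) mod 27 = 11.

Final answer: 11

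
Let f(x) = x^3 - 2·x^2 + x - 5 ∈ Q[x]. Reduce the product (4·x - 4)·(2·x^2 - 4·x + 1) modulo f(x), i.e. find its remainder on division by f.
a · b ≡ -8·x^2 + 12·x + 36 (mod f(x))

First multiply in Q[x] without reducing: a · b = 8·x^3 - 24·x^2 + 20·x - 4. Now divide by f(x) = x^3 - 2·x^2 + x - 5, eliminating the leading term at each step:
  leading term 8·x^3: subtract (8)·f(x) = 8·x^3 - 16·x^2 + 8·x - 40, leaving -8·x^2 + 12·x + 36
The degree is now < 3, so this is the remainder. Hence a · b ≡ -8·x^2 + 12·x + 36 in Q[x]/(f).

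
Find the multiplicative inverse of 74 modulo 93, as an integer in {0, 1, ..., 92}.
74^(−1) ≡ 44 (mod 93)

Apply the extended Euclidean algorithm to (93, 74), tracking rows (r, s, t) with s·93 + t·74 = r. Each division r_prev = q·r_cur + r_new produces the new row as (previous row) − q·(current row):
  row A: (93, 1, 0)   [1·93 + 0·74 = 93]
  row B: (74, 0, 1)   [0·93 + 1·74 = 74]
  93 = 1·74 + 19   → row C = row A − 1·row B = (19, 1, −1)   [check: 1·93 − 1·74 = 19]
  74 = 3·19 + 17   → row D = row B − 3·row C = (17, −3, 4)   [check: −3·93 + 4·74 = 17]
  19 = 1·17 + 2   → row E = row C − 1·row D = (2, 4, −5)   [check: 4·93 − 5·74 = 2]
  17 = 8·2 + 1   → row F = row D − 8·row E = (1, −35, 44)   [check: −35·93 + 44·74 = 1]
  2 = 2·1 + 0   → remainder 0, stop. gcd = 1 (last nonzero row F).
The gcd is 1, so 74 is invertible mod 93. The last nonzero row gives −35·93 + 44·74 = 1, so t = 44. So 74^(−1) ≡ 44 (mod 93). Verify: 74 · 44 = 3256 ≡ 1 (mod 93). ✓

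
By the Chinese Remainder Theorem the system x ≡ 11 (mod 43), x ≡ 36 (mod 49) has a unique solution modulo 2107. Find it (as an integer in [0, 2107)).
The moduli 43, 49 are pairwise coprime, so by the CRT there is a unique solution mod 43·49 = 2107.
Solve by successive substitution. Start with x ≡ 11 (mod 43).
  Combine with x ≡ 36 (mod 49): write x = 11 + 43·t and require 11 + 43·t ≡ 36 (mod 49), i.e. 43·t ≡ 36 − 11 ≡ 25 (mod 49). Since 43^(−1) ≡ 8 (mod 49), t ≡ 8·25 ≡ 4 (mod 49). So x ≡ 11 + 43·4 = 183 (mod 2107).
Unique solution in [0, 2107): x = 183.

Final answer: x ≡ 183 (mod 2107); the representative in [0, 2107) is 183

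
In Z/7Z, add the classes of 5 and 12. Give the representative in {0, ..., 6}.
3

Reduce the summands first: 12 ≡ 5 (mod 7), so 5 + 12 ≡ 5 + 5 (mod 7). 5 + 5 = 10; 10 = 1·7 + 3, so (5 + 12) mod 7 = 3.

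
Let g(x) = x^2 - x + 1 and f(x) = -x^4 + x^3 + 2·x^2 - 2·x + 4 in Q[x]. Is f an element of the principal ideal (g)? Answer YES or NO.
NO

In Q[x] the ideal (g) consists of all multiples of g, so f ∈ (g) iff g | f, i.e. iff the remainder of f on division by g is 0. Divide f by g (g is monic, so eliminate the leading term of the running remainder at each step):
  leading term -x^4: subtract (-x^2)·g(x) = -x^4 + x^3 - x^2, leaving 3·x^2 - 2·x + 4
  leading term 3·x^2: subtract (3)·g(x) = 3·x^2 - 3·x + 3, leaving x + 1
The remainder r(x) = x + 1 ≠ 0 (and deg r < deg g), so g ∤ f, i.e. f ∉ (g).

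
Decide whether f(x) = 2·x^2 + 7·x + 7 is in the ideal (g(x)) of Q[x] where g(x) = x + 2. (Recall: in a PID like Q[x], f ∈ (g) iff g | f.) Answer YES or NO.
In Q[x] the ideal (g) consists of all multiples of g, so f ∈ (g) iff g | f, i.e. iff the remainder of f on division by g is 0. Divide f by g (g is monic, so eliminate the leading term of the running remainder at each step):
  leading term 2·x^2: subtract (2·x)·g(x) = 2·x^2 + 4·x, leaving 3·x + 7
  leading term 3·x: subtract (3)·g(x) = 3·x + 6, leaving 1
The remainder r(x) = 1 ≠ 0 (and deg r < deg g), so g ∤ f, i.e. f ∉ (g).

Final answer: NO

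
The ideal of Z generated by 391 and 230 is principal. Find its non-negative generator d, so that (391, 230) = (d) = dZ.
(391, 230) = (23); d = 23

In the PID Z, (a, b) is generated by gcd(a, b). Compute gcd(391, 230) with the extended Euclidean algorithm, tracking rows (r, s, t) with s·391 + t·230 = r:
  row A: (391, 1, 0)   [1·391 + 0·230 = 391]
  row B: (230, 0, 1)   [0·391 + 1·230 = 230]
  391 = 1·230 + 161   → row C = row A − 1·row B = (161, 1, −1)   [check: 1·391 − 1·230 = 161]
  230 = 1·161 + 69   → row D = row B − 1·row C = (69, −1, 2)   [check: −1·391 + 2·230 = 69]
  161 = 2·69 + 23   → row E = row C − 2·row D = (23, 3, −5)   [check: 3·391 − 5·230 = 23]
  69 = 3·23 + 0   → remainder 0, stop. gcd = 23 (last nonzero row E).
So gcd(391, 230) = 23, with Bézout identity 3·391 − 5·230 = 23. Containment (⊇): the Bézout identity exhibits 23 as an element of (391, 230), giving (23) ⊆ (391, 230). Containment (⊆): since 23 | 391 and 23 | 230 (391 = 23·17, 230 = 23·10), every Z-linear combination of 391 and 230 is divisible by 23, so (391, 230) ⊆ (23). Therefore (391, 230) = (23), d = 23.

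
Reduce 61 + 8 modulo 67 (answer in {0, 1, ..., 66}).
2

Both summands are already reduced mod 67. 61 + 8 = 69; 69 = 1·67 + 2, so (61 + 8) mod 67 = 2.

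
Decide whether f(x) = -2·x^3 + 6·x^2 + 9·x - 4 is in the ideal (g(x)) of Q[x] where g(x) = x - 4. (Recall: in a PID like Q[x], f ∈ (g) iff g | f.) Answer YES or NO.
YES

In Q[x] the ideal (g) consists of all multiples of g, so f ∈ (g) iff g | f, i.e. iff the remainder of f on division by g is 0. Divide f by g (g is monic, so eliminate the leading term of the running remainder at each step):
  leading term -2·x^3: subtract (-2·x^2)·g(x) = -2·x^3 + 8·x^2, leaving -2·x^2 + 9·x - 4
  leading term -2·x^2: subtract (-2·x)·g(x) = -2·x^2 + 8·x, leaving x - 4
  leading term x: subtract (1)·g(x) = x - 4, leaving 0
The remainder is 0, so f(x) = g(x) · h(x) with h(x) = -2·x^2 - 2·x + 1. Hence g | f, i.e. f ∈ (g).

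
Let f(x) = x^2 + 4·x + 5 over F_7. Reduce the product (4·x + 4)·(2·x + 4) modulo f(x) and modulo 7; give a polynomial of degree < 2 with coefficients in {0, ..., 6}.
a · b ≡ 6·x + 4 (mod f(x))

Multiply as integer polynomials: a · b = 8·x^2 + 24·x + 16. Reducing coefficients mod 7: a · b ≡ x^2 + 3·x + 2. Now divide by f(x) = x^2 + 4·x + 5 in F_7[x], eliminating the leading term at each step:
  leading term x^2: subtract (1)·f(x) = x^2 + 4·x + 5, leaving 6·x + 4 (coefficients mod 7)
The degree is now < 2, so this is the remainder. Hence a · b ≡ 6·x + 4 in F_7[x]/(f).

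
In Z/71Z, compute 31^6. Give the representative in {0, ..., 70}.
60

Use repeated squaring. Binary(6) = 110. Walk through the bits of the exponent 6 left-to-right: at each bit after the leading one, square the running value, then multiply by 31 if the bit is 1 (always reducing mod 71):
  bit 1 = 1 (leading): start with 31.
  bit 2 = 1: square 31^2 = 961 ≡ 38; bit is 1, so multiply 38·31 = 1178 ≡ 42 (mod 71).
  bit 3 = 0: square 42^2 = 1764 ≡ 60 (mod 71).
Final value: 31^6 ≡ 60 (mod 71).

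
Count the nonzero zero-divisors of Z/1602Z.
Z/1602Z has 1073 nonzero zero-divisors

In Z/1602Z each nonzero element is either a unit (gcd with 1602 is 1) or a zero-divisor (gcd > 1). The number of units is φ(1602): factorise 1602 = 2 · 3^2 · 89, so φ(1602) = (2 − 1) · (3^2 − 3^1) · (89 − 1) = 1 · 6 · 88 = 528. The nonzero elements number 1602 − 1 = 1601. Hence the nonzero zero-divisors number 1601 − 528 = 1073.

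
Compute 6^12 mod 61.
20

Use repeated squaring. Binary(12) = 1100. Walk through the bits of the exponent 12 left-to-right: at each bit after the leading one, square the running value, then multiply by 6 if the bit is 1 (always reducing mod 61):
  bit 1 = 1 (leading): start with 6.
  bit 2 = 1: square 6^2 = 36; bit is 1, so multiply 36·6 = 216 ≡ 33 (mod 61).
  bit 3 = 0: square 33^2 = 1089 ≡ 52 (mod 61).
  bit 4 = 0: square 52^2 = 2704 ≡ 20 (mod 61).
Final value: 6^12 ≡ 20 (mod 61).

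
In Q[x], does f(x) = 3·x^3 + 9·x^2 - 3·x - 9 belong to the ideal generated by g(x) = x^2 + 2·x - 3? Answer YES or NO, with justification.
In Q[x] the ideal (g) consists of all multiples of g, so f ∈ (g) iff g | f, i.e. iff the remainder of f on division by g is 0. Divide f by g (g is monic, so eliminate the leading term of the running remainder at each step):
  leading term 3·x^3: subtract (3·x)·g(x) = 3·x^3 + 6·x^2 - 9·x, leaving 3·x^2 + 6·x - 9
  leading term 3·x^2: subtract (3)·g(x) = 3·x^2 + 6·x - 9, leaving 0
The remainder is 0, so f(x) = g(x) · h(x) with h(x) = 3·x + 3. Hence g | f, i.e. f ∈ (g).

Final answer: YES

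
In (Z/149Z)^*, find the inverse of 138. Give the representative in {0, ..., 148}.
Apply the extended Euclidean algorithm to (149, 138), tracking rows (r, s, t) with s·149 + t·138 = r. Each division r_prev = q·r_cur + r_new produces the new row as (previous row) − q·(current row):
  row A: (149, 1, 0)   [1·149 + 0·138 = 149]
  row B: (138, 0, 1)   [0·149 + 1·138 = 138]
  149 = 1·138 + 11   → row C = row A − 1·row B = (11, 1, −1)   [check: 1·149 − 1·138 = 11]
  138 = 12·11 + 6   → row D = row B − 12·row C = (6, −12, 13)   [check: −12·149 + 13·138 = 6]
  11 = 1·6 + 5   → row E = row C − 1·row D = (5, 13, −14)   [check: 13·149 − 14·138 = 5]
  6 = 1·5 + 1   → row F = row D − 1·row E = (1, −25, 27)   [check: −25·149 + 27·138 = 1]
  5 = 5·1 + 0   → remainder 0, stop. gcd = 1 (last nonzero row F).
The gcd is 1, so 138 is invertible mod 149. The last nonzero row gives −25·149 + 27·138 = 1, so t = 27. So 138^(−1) ≡ 27 (mod 149). Verify: 138 · 27 = 3726 ≡ 1 (mod 149). ✓

Final answer: 138^(−1) ≡ 27 (mod 149)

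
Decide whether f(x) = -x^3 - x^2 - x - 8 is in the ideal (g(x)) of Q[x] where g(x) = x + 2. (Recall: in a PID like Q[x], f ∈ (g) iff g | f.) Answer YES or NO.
NO

In Q[x] the ideal (g) consists of all multiples of g, so f ∈ (g) iff g | f, i.e. iff the remainder of f on division by g is 0. Divide f by g (g is monic, so eliminate the leading term of the running remainder at each step):
  leading term -x^3: subtract (-x^2)·g(x) = -x^3 - 2·x^2, leaving x^2 - x - 8
  leading term x^2: subtract (x)·g(x) = x^2 + 2·x, leaving -3·x - 8
  leading term -3·x: subtract (-3)·g(x) = -3·x - 6, leaving -2
The remainder r(x) = -2 ≠ 0 (and deg r < deg g), so g ∤ f, i.e. f ∉ (g).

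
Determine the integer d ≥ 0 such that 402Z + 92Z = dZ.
In the PID Z, (a, b) is generated by gcd(a, b). Compute gcd(402, 92) with the extended Euclidean algorithm, tracking rows (r, s, t) with s·402 + t·92 = r:
  row A: (402, 1, 0)   [1·402 + 0·92 = 402]
  row B: (92, 0, 1)   [0·402 + 1·92 = 92]
  402 = 4·92 + 34   → row C = row A − 4·row B = (34, 1, −4)   [check: 1·402 − 4·92 = 34]
  92 = 2·34 + 24   → row D = row B − 2·row C = (24, −2, 9)   [check: −2·402 + 9·92 = 24]
  34 = 1·24 + 10   → row E = row C − 1·row D = (10, 3, −13)   [check: 3·402 − 13·92 = 10]
  24 = 2·10 + 4   → row F = row D − 2·row E = (4, −8, 35)   [check: −8·402 + 35·92 = 4]
  10 = 2·4 + 2   → row G = row E − 2·row F = (2, 19, −83)   [check: 19·402 − 83·92 = 2]
  4 = 2·2 + 0   → remainder 0, stop. gcd = 2 (last nonzero row G).
So gcd(402, 92) = 2, with Bézout identity 19·402 − 83·92 = 2. Containment (⊇): the Bézout identity exhibits 2 as an element of (402, 92), giving (2) ⊆ (402, 92). Containment (⊆): since 2 | 402 and 2 | 92 (402 = 2·201, 92 = 2·46), every Z-linear combination of 402 and 92 is divisible by 2, so (402, 92) ⊆ (2). Therefore (402, 92) = (2), d = 2.

Final answer: (402, 92) = (2); d = 2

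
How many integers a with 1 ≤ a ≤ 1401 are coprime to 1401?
932

The number of a ∈ {1, ..., 1401} with gcd(a, 1401) = 1 is by definition Euler's totient φ(1401). φ is multiplicative, with φ(p^e) = p^e − p^(e−1). Factorise 1401 = 3 · 467. Then
  φ(1401) = (3 − 1) · (467 − 1) = 2 · 466 = 932.
So there are 932 such integers.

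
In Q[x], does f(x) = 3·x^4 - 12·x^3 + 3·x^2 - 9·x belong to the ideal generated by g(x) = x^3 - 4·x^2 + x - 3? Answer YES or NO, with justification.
In Q[x] the ideal (g) consists of all multiples of g, so f ∈ (g) iff g | f, i.e. iff the remainder of f on division by g is 0. Divide f by g (g is monic, so eliminate the leading term of the running remainder at each step):
  leading term 3·x^4: subtract (3·x)·g(x) = 3·x^4 - 12·x^3 + 3·x^2 - 9·x, leaving 0
The remainder is 0, so f(x) = g(x) · h(x) with h(x) = 3·x. Hence g | f, i.e. f ∈ (g).

Final answer: YES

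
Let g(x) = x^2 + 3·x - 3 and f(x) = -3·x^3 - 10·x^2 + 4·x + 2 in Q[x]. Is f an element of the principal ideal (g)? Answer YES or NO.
In Q[x] the ideal (g) consists of all multiples of g, so f ∈ (g) iff g | f, i.e. iff the remainder of f on division by g is 0. Divide f by g (g is monic, so eliminate the leading term of the running remainder at each step):
  leading term -3·x^3: subtract (-3·x)·g(x) = -3·x^3 - 9·x^2 + 9·x, leaving -x^2 - 5·x + 2
  leading term -x^2: subtract (-1)·g(x) = -x^2 - 3·x + 3, leaving -2·x - 1
The remainder r(x) = -2·x - 1 ≠ 0 (and deg r < deg g), so g ∤ f, i.e. f ∉ (g).

Final answer: NO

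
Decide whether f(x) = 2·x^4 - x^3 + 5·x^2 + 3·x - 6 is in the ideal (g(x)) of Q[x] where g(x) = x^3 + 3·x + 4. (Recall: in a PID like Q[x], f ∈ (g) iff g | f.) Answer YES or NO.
NO

In Q[x] the ideal (g) consists of all multiples of g, so f ∈ (g) iff g | f, i.e. iff the remainder of f on division by g is 0. Divide f by g (g is monic, so eliminate the leading term of the running remainder at each step):
  leading term 2·x^4: subtract (2·x)·g(x) = 2·x^4 + 6·x^2 + 8·x, leaving -x^3 - x^2 - 5·x - 6
  leading term -x^3: subtract (-1)·g(x) = -x^3 - 3·x - 4, leaving -x^2 - 2·x - 2
The remainder r(x) = -x^2 - 2·x - 2 ≠ 0 (and deg r < deg g), so g ∤ f, i.e. f ∉ (g).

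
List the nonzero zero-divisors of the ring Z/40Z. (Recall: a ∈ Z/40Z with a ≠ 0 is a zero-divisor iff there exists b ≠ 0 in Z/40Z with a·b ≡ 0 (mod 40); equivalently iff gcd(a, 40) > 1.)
An element a ∈ Z/40Z (with a ≠ 0) is a zero-divisor iff gcd(a, 40) > 1 (because a is a unit precisely when gcd(a, n) = 1, and in Z/nZ every nonzero, non-unit element is a zero-divisor). Scan a = 1, ..., 39 and keep those with gcd(a, 40) > 1:
  gcd(2, 40) = 2, gcd(4, 40) = 4, gcd(5, 40) = 5, gcd(6, 40) = 2, gcd(8, 40) = 8, gcd(10, 40) = 10, gcd(12, 40) = 4, gcd(14, 40) = 2, gcd(15, 40) = 5, gcd(16, 40) = 8, gcd(18, 40) = 2, gcd(20, 40) = 20, gcd(22, 40) = 2, gcd(24, 40) = 8, gcd(25, 40) = 5, gcd(26, 40) = 2, gcd(28, 40) = 4, gcd(30, 40) = 10, gcd(32, 40) = 8, gcd(34, 40) = 2, gcd(35, 40) = 5, gcd(36, 40) = 4, gcd(38, 40) = 2.
All other a ∈ {1, ..., 39} have gcd(a, 40) = 1 and are units. So the nonzero zero-divisors are exactly the 23 values of a appearing in this scan.

Final answer: nonzero zero-divisors of Z/40Z = {2, 4, 5, 6, 8, 10, 12, 14, 15, 16, 18, 20, 22, 24, 25, 26, 28, 30, 32, 34, 35, 36, 38}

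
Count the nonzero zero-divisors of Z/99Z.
In Z/99Z each nonzero element is either a unit (gcd with 99 is 1) or a zero-divisor (gcd > 1). The number of units is φ(99): factorise 99 = 3^2 · 11, so φ(99) = (3^2 − 3^1) · (11 − 1) = 6 · 10 = 60. The nonzero elements number 99 − 1 = 98. Hence the nonzero zero-divisors number 98 − 60 = 38.

Final answer: Z/99Z has 38 nonzero zero-divisors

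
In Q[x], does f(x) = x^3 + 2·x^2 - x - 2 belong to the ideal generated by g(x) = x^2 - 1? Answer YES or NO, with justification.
In Q[x] the ideal (g) consists of all multiples of g, so f ∈ (g) iff g | f, i.e. iff the remainder of f on division by g is 0. Divide f by g (g is monic, so eliminate the leading term of the running remainder at each step):
  leading term x^3: subtract (x)·g(x) = x^3 - x, leaving 2·x^2 - 2
  leading term 2·x^2: subtract (2)·g(x) = 2·x^2 - 2, leaving 0
The remainder is 0, so f(x) = g(x) · h(x) with h(x) = x + 2. Hence g | f, i.e. f ∈ (g).

Final answer: YES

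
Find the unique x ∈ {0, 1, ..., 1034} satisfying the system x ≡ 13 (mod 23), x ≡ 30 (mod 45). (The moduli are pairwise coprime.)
The moduli 23, 45 are pairwise coprime, so by the CRT there is a unique solution mod 23·45 = 1035.
Solve by successive substitution. Start with x ≡ 13 (mod 23).
  Combine with x ≡ 30 (mod 45): write x = 13 + 23·t and require 13 + 23·t ≡ 30 (mod 45), i.e. 23·t ≡ 30 − 13 ≡ 17 (mod 45). Since 23^(−1) ≡ 2 (mod 45), t ≡ 2·17 ≡ 34 (mod 45). So x ≡ 13 + 23·34 = 795 (mod 1035).
Unique solution in [0, 1035): x = 795.

Final answer: x ≡ 795 (mod 1035); the representative in [0, 1035) is 795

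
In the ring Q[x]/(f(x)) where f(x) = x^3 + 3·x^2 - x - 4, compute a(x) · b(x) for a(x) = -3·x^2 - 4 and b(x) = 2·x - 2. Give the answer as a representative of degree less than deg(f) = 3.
a · b ≡ 24·x^2 - 14·x - 16 (mod f(x))

First multiply in Q[x] without reducing: a · b = -6·x^3 + 6·x^2 - 8·x + 8. Now divide by f(x) = x^3 + 3·x^2 - x - 4, eliminating the leading term at each step:
  leading term -6·x^3: subtract (-6)·f(x) = -6·x^3 - 18·x^2 + 6·x + 24, leaving 24·x^2 - 14·x - 16
The degree is now < 3, so this is the remainder. Hence a · b ≡ 24·x^2 - 14·x - 16 in Q[x]/(f).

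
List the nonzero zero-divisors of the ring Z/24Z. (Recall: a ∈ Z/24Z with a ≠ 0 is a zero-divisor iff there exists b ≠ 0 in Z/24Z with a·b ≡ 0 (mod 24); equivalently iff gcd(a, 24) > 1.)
nonzero zero-divisors of Z/24Z = {2, 3, 4, 6, 8, 9, 10, 12, 14, 15, 16, 18, 20, 21, 22}

An element a ∈ Z/24Z (with a ≠ 0) is a zero-divisor iff gcd(a, 24) > 1 (because a is a unit precisely when gcd(a, n) = 1, and in Z/nZ every nonzero, non-unit element is a zero-divisor). Scan a = 1, ..., 23 and keep those with gcd(a, 24) > 1:
  gcd(2, 24) = 2, gcd(3, 24) = 3, gcd(4, 24) = 4, gcd(6, 24) = 6, gcd(8, 24) = 8, gcd(9, 24) = 3, gcd(10, 24) = 2, gcd(12, 24) = 12, gcd(14, 24) = 2, gcd(15, 24) = 3, gcd(16, 24) = 8, gcd(18, 24) = 6, gcd(20, 24) = 4, gcd(21, 24) = 3, gcd(22, 24) = 2.
All other a ∈ {1, ..., 23} have gcd(a, 24) = 1 and are units. So the nonzero zero-divisors are exactly the 15 values of a appearing in this scan.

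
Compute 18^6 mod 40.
Use repeated squaring. Binary(6) = 110. Walk through the bits of the exponent 6 left-to-right: at each bit after the leading one, square the running value, then multiply by 18 if the bit is 1 (always reducing mod 40):
  bit 1 = 1 (leading): start with 18.
  bit 2 = 1: square 18^2 = 324 ≡ 4; bit is 1, so multiply 4·18 = 72 ≡ 32 (mod 40).
  bit 3 = 0: square 32^2 = 1024 ≡ 24 (mod 40).
Final value: 18^6 ≡ 24 (mod 40).

Final answer: 24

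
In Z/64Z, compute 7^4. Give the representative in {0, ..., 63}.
Use repeated squaring. Binary(4) = 100. Walk through the bits of the exponent 4 left-to-right: at each bit after the leading one, square the running value, then multiply by 7 if the bit is 1 (always reducing mod 64):
  bit 1 = 1 (leading): start with 7.
  bit 2 = 0: square 7^2 = 49 (mod 64).
  bit 3 = 0: square 49^2 = 2401 ≡ 33 (mod 64).
Final value: 7^4 ≡ 33 (mod 64).

Final answer: 33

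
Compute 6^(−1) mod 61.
Apply the extended Euclidean algorithm to (61, 6), tracking rows (r, s, t) with s·61 + t·6 = r. Each division r_prev = q·r_cur + r_new produces the new row as (previous row) − q·(current row):
  row A: (61, 1, 0)   [1·61 + 0·6 = 61]
  row B: (6, 0, 1)   [0·61 + 1·6 = 6]
  61 = 10·6 + 1   → row C = row A − 10·row B = (1, 1, −10)   [check: 1·61 − 10·6 = 1]
  6 = 6·1 + 0   → remainder 0, stop. gcd = 1 (last nonzero row C).
The gcd is 1, so 6 is invertible mod 61. The last nonzero row gives 1·61 − 10·6 = 1, so t = −10. So 6^(−1) ≡ −10 ≡ 51 (mod 61). Verify: 6 · 51 = 306 ≡ 1 (mod 61). ✓

Final answer: 6^(−1) ≡ 51 (mod 61)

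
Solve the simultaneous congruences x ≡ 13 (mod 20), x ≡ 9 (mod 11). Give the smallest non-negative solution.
x ≡ 53 (mod 220); the representative in [0, 220) is 53

The moduli 20, 11 are pairwise coprime, so by the CRT there is a unique solution mod 20·11 = 220.
Solve by successive substitution. Start with x ≡ 13 (mod 20).
  Combine with x ≡ 9 (mod 11): write x = 13 + 20·t and require 13 + 20·t ≡ 9 (mod 11), i.e. 20·t ≡ 9 − 13 ≡ 7 (mod 11). Since 20^(−1) ≡ 5 (mod 11) (20 ≡ 9 (mod 11)), t ≡ 5·7 ≡ 2 (mod 11). So x ≡ 13 + 20·2 = 53 (mod 220).
Unique solution in [0, 220): x = 53.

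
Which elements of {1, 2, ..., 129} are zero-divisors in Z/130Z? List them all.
nonzero zero-divisors of Z/130Z = {2, 4, 5, 6, 8, 10, 12, 13, 14, 15, 16, 18, 20, 22, 24, 25, 26, 28, 30, 32, 34, 35, 36, 38, 39, 40, 42, 44, 45, 46, 48, 50, 52, 54, 55, 56, 58, 60, 62, 64, 65, 66, 68, 70, 72, 74, 75, 76, 78, 80, 82, 84, 85, 86, 88, 90, 91, 92, 94, 95, 96, 98, 100, 102, 104, 105, 106, 108, 110, 112, 114, 115, 116, 117, 118, 120, 122, 124, 125, 126, 128}

An element a ∈ Z/130Z (with a ≠ 0) is a zero-divisor iff gcd(a, 130) > 1 (because a is a unit precisely when gcd(a, n) = 1, and in Z/nZ every nonzero, non-unit element is a zero-divisor). Scan a = 1, ..., 129 and keep those with gcd(a, 130) > 1:
  gcd(2, 130) = 2, gcd(4, 130) = 2, gcd(5, 130) = 5, gcd(6, 130) = 2, gcd(8, 130) = 2, gcd(10, 130) = 10, gcd(12, 130) = 2, gcd(13, 130) = 13, gcd(14, 130) = 2, gcd(15, 130) = 5, gcd(16, 130) = 2, gcd(18, 130) = 2, gcd(20, 130) = 10, gcd(22, 130) = 2, gcd(24, 130) = 2, gcd(25, 130) = 5, gcd(26, 130) = 26, gcd(28, 130) = 2, gcd(30, 130) = 10, gcd(32, 130) = 2, gcd(34, 130) = 2, gcd(35, 130) = 5, gcd(36, 130) = 2, gcd(38, 130) = 2, gcd(39, 130) = 13, gcd(40, 130) = 10, gcd(42, 130) = 2, gcd(44, 130) = 2, gcd(45, 130) = 5, gcd(46, 130) = 2, gcd(48, 130) = 2, gcd(50, 130) = 10, gcd(52, 130) = 26, gcd(54, 130) = 2, gcd(55, 130) = 5, gcd(56, 130) = 2, gcd(58, 130) = 2, gcd(60, 130) = 10, gcd(62, 130) = 2, gcd(64, 130) = 2, gcd(65, 130) = 65, gcd(66, 130) = 2, gcd(68, 130) = 2, gcd(70, 130) = 10, gcd(72, 130) = 2, gcd(74, 130) = 2, gcd(75, 130) = 5, gcd(76, 130) = 2, gcd(78, 130) = 26, gcd(80, 130) = 10, gcd(82, 130) = 2, gcd(84, 130) = 2, gcd(85, 130) = 5, gcd(86, 130) = 2, gcd(88, 130) = 2, gcd(90, 130) = 10, gcd(91, 130) = 13, gcd(92, 130) = 2, gcd(94, 130) = 2, gcd(95, 130) = 5, gcd(96, 130) = 2, gcd(98, 130) = 2, gcd(100, 130) = 10, gcd(102, 130) = 2, gcd(104, 130) = 26, gcd(105, 130) = 5, gcd(106, 130) = 2, gcd(108, 130) = 2, gcd(110, 130) = 10, gcd(112, 130) = 2, gcd(114, 130) = 2, gcd(115, 130) = 5, gcd(116, 130) = 2, gcd(117, 130) = 13, gcd(118, 130) = 2, gcd(120, 130) = 10, gcd(122, 130) = 2, gcd(124, 130) = 2, gcd(125, 130) = 5, gcd(126, 130) = 2, gcd(128, 130) = 2.
All other a ∈ {1, ..., 129} have gcd(a, 130) = 1 and are units. So the nonzero zero-divisors are exactly the 81 values of a appearing in this scan.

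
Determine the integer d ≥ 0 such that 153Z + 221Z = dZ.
In the PID Z, (a, b) is generated by gcd(a, b). Compute gcd(221, 153) with the extended Euclidean algorithm, tracking rows (r, s, t) with s·221 + t·153 = r:
  row A: (221, 1, 0)   [1·221 + 0·153 = 221]
  row B: (153, 0, 1)   [0·221 + 1·153 = 153]
  221 = 1·153 + 68   → row C = row A − 1·row B = (68, 1, −1)   [check: 1·221 − 1·153 = 68]
  153 = 2·68 + 17   → row D = row B − 2·row C = (17, −2, 3)   [check: −2·221 + 3·153 = 17]
  68 = 4·17 + 0   → remainder 0, stop. gcd = 17 (last nonzero row D).
So gcd(153, 221) = 17, with Bézout identity −2·221 + 3·153 = 17. Containment (⊇): the Bézout identity exhibits 17 as an element of (153, 221), giving (17) ⊆ (153, 221). Containment (⊆): since 17 | 153 and 17 | 221 (153 = 17·9, 221 = 17·13), every Z-linear combination of 153 and 221 is divisible by 17, so (153, 221) ⊆ (17). Therefore (153, 221) = (17), d = 17.

Final answer: (153, 221) = (17); d = 17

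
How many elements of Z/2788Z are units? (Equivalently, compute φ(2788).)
An element a ∈ Z/2788Z is a unit iff gcd(a, 2788) = 1, so the number of units is φ(2788). φ is multiplicative, with φ(p^e) = p^e − p^(e−1). Factorise 2788 = 2^2 · 17 · 41. Then
  φ(2788) = (2^2 − 2^1) · (17 − 1) · (41 − 1) = 2 · 16 · 40 = 1280.

Final answer: Z/2788Z has φ(2788) = 1280 units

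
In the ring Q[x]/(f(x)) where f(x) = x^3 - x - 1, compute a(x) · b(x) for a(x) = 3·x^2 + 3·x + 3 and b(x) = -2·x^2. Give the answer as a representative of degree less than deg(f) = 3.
a · b ≡ -12·x^2 - 12·x - 6 (mod f(x))

First multiply in Q[x] without reducing: a · b = -6·x^4 - 6·x^3 - 6·x^2. Now divide by f(x) = x^3 - x - 1, eliminating the leading term at each step:
  leading term -6·x^4: subtract (-6·x)·f(x) = -6·x^4 + 6·x^2 + 6·x, leaving -6·x^3 - 12·x^2 - 6·x
  leading term -6·x^3: subtract (-6)·f(x) = -6·x^3 + 6·x + 6, leaving -12·x^2 - 12·x - 6
The degree is now < 3, so this is the remainder. Hence a · b ≡ -12·x^2 - 12·x - 6 in Q[x]/(f).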